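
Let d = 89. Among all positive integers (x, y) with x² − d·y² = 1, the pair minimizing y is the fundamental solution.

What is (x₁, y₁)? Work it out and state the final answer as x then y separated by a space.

500001 53000

√89 → a₀=9, period (2,3,3,2,18); ℓ=5 odd so k=9
a_0=9:  p_0=9·1+0=9,  q_0=9·0+1=1
a_1=2:  p_1=2·9+1=19,  q_1=2·1+0=2
…
a_4=2:  p_4=2·217+66=500,  q_4=2·23+7=53
…
a_7=3:  p_7=3·18934+9217=66019,  q_7=3·2007+977=6998
a_8=3:  p_8=3·66019+18934=216991,  q_8=3·6998+2007=23001
a_9=2:  p_9=2·216991+66019=500001,  q_9=2·23001+6998=53000
fundamental: x₁=500001, y₁=53000  (since 250001000001 − 89·2809000000 = 1)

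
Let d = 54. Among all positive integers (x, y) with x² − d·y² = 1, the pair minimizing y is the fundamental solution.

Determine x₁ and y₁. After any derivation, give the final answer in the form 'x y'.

[7; 2,1,6,1,2,14] for √54; ℓ=6 ⇒ convergent index 5
step 0: (7, 1)  from 7·(1,0) + (0,1)
step 1: (15, 2)  from 2·(7,1) + (1,0)
step 2: (22, 3)  from 1·(15,2) + (7,1)
…
step 4: (169, 23)  from 1·(147,20) + (22,3)
step 5: (485, 66)  from 2·(169,23) + (147,20)
→ (485, 66).  Check: 485²=235225, 54·66²=235224, difference 1.

485 66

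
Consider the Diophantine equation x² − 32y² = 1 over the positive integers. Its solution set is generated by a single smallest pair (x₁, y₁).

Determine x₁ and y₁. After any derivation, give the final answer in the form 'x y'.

17 3

d=32: √d = [5; 1,1,1,10] (ℓ=4, even), read p_3/q_3
step 0: (5, 1)  from 5·(1,0) + (0,1)
…
step 2: (11, 2)  from 1·(6,1) + (5,1)
step 3: (17, 3)  from 1·(11,2) + (6,1)
→ (17, 3).  Check: 17²=289, 32·3²=288, difference 1.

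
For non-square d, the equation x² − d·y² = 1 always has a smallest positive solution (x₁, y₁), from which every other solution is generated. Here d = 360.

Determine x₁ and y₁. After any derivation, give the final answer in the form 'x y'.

19 1

√360 → a₀=18, period (1,36); ℓ=2 even so k=1
a_0=18:  p_0=18·1+0=18,  q_0=18·0+1=1
a_1=1:  p_1=1·18+1=19,  q_1=1·1+0=1
(x₁, y₁) = (19, 1);  19² − 360·1² = 1 ✓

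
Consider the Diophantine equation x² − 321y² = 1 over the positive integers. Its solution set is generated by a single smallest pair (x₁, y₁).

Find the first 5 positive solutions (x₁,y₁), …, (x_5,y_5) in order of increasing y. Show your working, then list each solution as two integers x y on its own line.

[17; 1,10,1,34] for √321; ℓ=4 ⇒ convergent index 3
k=0  a_k=17  p_k/q_k = 17/1
…
k=2  a_k=10  p_k/q_k = 197/11
k=3  a_k=1  p_k/q_k = 215/12
fundamental: x₁=215, y₁=12  (since 46225 − 321·144 = 1)
n=2: (215,12)∘(215,12) = (215·215+321·12·12, 215·12+12·215) = (92449,5160)
n=3: (92449,5160)∘(215,12) = (215·92449+321·12·5160, 215·5160+12·92449) = (39752855,2218788)
n=4: (39752855,2218788)∘(215,12) = (215·39752855+321·12·2218788, 215·2218788+12·39752855) = (17093635201,954073680)
n=5: (17093635201,954073680)∘(215,12) = (215·17093635201+321·12·954073680, 215·954073680+12·17093635201) = (7350223383575,410249463612)

215 12
92449 5160
39752855 2218788
17093635201 954073680
7350223383575 410249463612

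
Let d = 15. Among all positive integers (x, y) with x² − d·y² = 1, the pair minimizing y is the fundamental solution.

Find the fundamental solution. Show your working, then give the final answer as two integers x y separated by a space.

d=15: √d = [3; 1,6] (ℓ=2, even), read p_1/q_1
a_0=3:  p_0=3·1+0=3,  q_0=3·0+1=1
a_1=1:  p_1=1·3+1=4,  q_1=1·1+0=1
→ (4, 1).  Check: 4²=16, 15·1²=15, difference 1.

4 1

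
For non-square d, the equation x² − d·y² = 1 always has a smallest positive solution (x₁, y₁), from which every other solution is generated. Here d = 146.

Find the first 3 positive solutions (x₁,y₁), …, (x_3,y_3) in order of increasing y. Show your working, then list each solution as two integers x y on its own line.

145 12
42049 3480
12194065 1009188

[12; 12,24] for √146; ℓ=2 ⇒ convergent index 1
step 0: (12, 1)  from 12·(1,0) + (0,1)
step 1: (145, 12)  from 12·(12,1) + (1,0)
→ (145, 12).  Check: 145²=21025, 146·12²=21024, difference 1.
n=2: (145,12)∘(145,12) = (145·145+146·12·12, 145·12+12·145) = (42049,3480)
n=3: (42049,3480)∘(145,12) = (145·42049+146·12·3480, 145·3480+12·42049) = (12194065,1009188)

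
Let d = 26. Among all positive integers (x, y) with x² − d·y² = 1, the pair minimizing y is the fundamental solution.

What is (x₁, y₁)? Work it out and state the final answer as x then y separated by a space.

51 10

[5; 10] for √26; ℓ=1 ⇒ convergent index 1
k=0  a_k=5  p_k/q_k = 5/1
k=1  a_k=10  p_k/q_k = 51/10
fundamental: x₁=51, y₁=10  (since 2601 − 26·100 = 1)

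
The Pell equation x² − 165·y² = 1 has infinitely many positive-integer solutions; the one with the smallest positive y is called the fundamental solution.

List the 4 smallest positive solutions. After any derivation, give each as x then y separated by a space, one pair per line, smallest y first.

[12; 1,5,2,5,1,24] for √165; ℓ=6 ⇒ convergent index 5
k=0  a_k=12  p_k/q_k = 12/1
…
k=2  a_k=5  p_k/q_k = 77/6
…
k=4  a_k=5  p_k/q_k = 912/71
k=5  a_k=1  p_k/q_k = 1079/84
(x₁, y₁) = (1079, 84);  1079² − 165·84² = 1 ✓
k=2:  x_2 = 1079·1079+165·84·84 = 2328481,  y_2 = 1079·84+84·1079 = 181272
k=3:  x_3 = 1079·2328481+165·84·181272 = 5024860919,  y_3 = 1079·181272+84·2328481 = 391184892
k=4:  x_4 = 1079·5024860919+165·84·391184892 = 10843647534721,  y_4 = 1079·391184892+84·5024860919 = 844176815664

1079 84
2328481 181272
5024860919 391184892
10843647534721 844176815664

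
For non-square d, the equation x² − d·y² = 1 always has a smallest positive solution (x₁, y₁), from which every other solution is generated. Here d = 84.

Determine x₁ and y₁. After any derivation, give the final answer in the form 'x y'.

55 6

[9; 6,18] for √84; ℓ=2 ⇒ convergent index 1
k=0  a_k=9  p_k/q_k = 9/1
k=1  a_k=6  p_k/q_k = 55/6
(x₁, y₁) = (55, 6);  55² − 84·6² = 1 ✓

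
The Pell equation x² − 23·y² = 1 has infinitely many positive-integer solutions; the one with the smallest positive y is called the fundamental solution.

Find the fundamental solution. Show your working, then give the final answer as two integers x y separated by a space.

d=23: √d = [4; 1,3,1,8] (ℓ=4, even), read p_3/q_3
a_0=4:  p_0=4·1+0=4,  q_0=4·0+1=1
a_1=1:  p_1=1·4+1=5,  q_1=1·1+0=1
a_2=3:  p_2=3·5+4=19,  q_2=3·1+1=4
a_3=1:  p_3=1·19+5=24,  q_3=1·4+1=5
→ (24, 5).  Check: 24²=576, 23·5²=575, difference 1.

24 5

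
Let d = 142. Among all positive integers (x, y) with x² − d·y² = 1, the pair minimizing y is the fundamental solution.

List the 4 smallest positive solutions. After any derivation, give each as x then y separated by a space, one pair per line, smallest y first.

143 12
40897 3432
11696399 981540
3345129217 280717008

[11; 1,10,1,22] for √142; ℓ=4 ⇒ convergent index 3
k=0  a_k=11  p_k/q_k = 11/1
k=1  a_k=1  p_k/q_k = 12/1
k=2  a_k=10  p_k/q_k = 131/11
k=3  a_k=1  p_k/q_k = 143/12
fundamental: x₁=143, y₁=12  (since 20449 − 142·144 = 1)
k=2:  x_2 = 143·143+142·12·12 = 40897,  y_2 = 143·12+12·143 = 3432
k=3:  x_3 = 143·40897+142·12·3432 = 11696399,  y_3 = 143·3432+12·40897 = 981540
k=4:  x_4 = 143·11696399+142·12·981540 = 3345129217,  y_4 = 143·981540+12·11696399 = 280717008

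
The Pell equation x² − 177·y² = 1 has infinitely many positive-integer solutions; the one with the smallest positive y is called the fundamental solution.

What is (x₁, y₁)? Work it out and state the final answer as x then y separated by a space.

[13; 3,3,2,8,2,3,3,26] for √177; ℓ=8 ⇒ convergent index 7
step 0: (13, 1)  from 13·(1,0) + (0,1)
step 1: (40, 3)  from 3·(13,1) + (1,0)
…
step 3: (306, 23)  from 2·(133,10) + (40,3)
…
step 5: (5468, 411)  from 2·(2581,194) + (306,23)
step 6: (18985, 1427)  from 3·(5468,411) + (2581,194)
step 7: (62423, 4692)  from 3·(18985,1427) + (5468,411)
(x₁, y₁) = (62423, 4692);  62423² − 177·4692² = 1 ✓

62423 4692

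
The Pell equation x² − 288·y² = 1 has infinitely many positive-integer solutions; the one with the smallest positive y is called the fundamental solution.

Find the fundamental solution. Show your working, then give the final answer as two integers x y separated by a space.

[16; 1,32] for √288; ℓ=2 ⇒ convergent index 1
i=0: a=16 ⇒ p=16, q=1
i=1: a=1 ⇒ p=17, q=1
→ (17, 1).  Check: 17²=289, 288·1²=288, difference 1.

17 1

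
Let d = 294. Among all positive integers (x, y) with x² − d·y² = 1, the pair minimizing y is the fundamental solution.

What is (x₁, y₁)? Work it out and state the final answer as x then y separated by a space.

4801 280

√294 = [17; 6,1,4,1,6,34, …], period ℓ=6 (even) → k=5
a_0=17:  p_0=17·1+0=17,  q_0=17·0+1=1
…
a_3=4:  p_3=4·120+103=583,  q_3=4·7+6=34
a_4=1:  p_4=1·583+120=703,  q_4=1·34+7=41
a_5=6:  p_5=6·703+583=4801,  q_5=6·41+34=280
fundamental: x₁=4801, y₁=280  (since 23049601 − 294·78400 = 1)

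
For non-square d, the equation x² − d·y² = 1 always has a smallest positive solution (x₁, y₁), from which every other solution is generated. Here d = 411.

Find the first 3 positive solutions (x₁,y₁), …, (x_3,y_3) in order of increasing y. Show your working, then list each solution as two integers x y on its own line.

[20; 3,1,1,1,19,1,1,1,3,40] for √411; ℓ=10 ⇒ convergent index 9
step 0: (20, 1)  from 20·(1,0) + (0,1)
step 1: (61, 3)  from 3·(20,1) + (1,0)
…
step 3: (142, 7)  from 1·(81,4) + (61,3)
…
step 5: (4379, 216)  from 19·(223,11) + (142,7)
…
step 8: (13583, 670)  from 1·(8981,443) + (4602,227)
step 9: (49730, 2453)  from 3·(13583,670) + (8981,443)
→ (49730, 2453).  Check: 49730²=2473072900, 411·2453²=2473072899, difference 1.
n=2: (49730,2453)∘(49730,2453) = (49730·49730+411·2453·2453, 49730·2453+2453·49730) = (4946145799,243975380)
n=3: (4946145799,243975380)∘(49730,2453) = (49730·4946145799+411·2453·243975380, 49730·243975380+2453·4946145799) = (491943661118810,24265791292347)

49730 2453
4946145799 243975380
491943661118810 24265791292347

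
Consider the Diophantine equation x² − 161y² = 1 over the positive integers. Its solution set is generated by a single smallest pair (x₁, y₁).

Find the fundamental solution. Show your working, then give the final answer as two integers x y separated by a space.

11775 928

√161 = [12; 1,2,4,1,2,1,4,2,1,24, …], period ℓ=10 (even) → k=9
a_0=12:  p_0=12·1+0=12,  q_0=12·0+1=1
…
a_2=2:  p_2=2·13+12=38,  q_2=2·1+1=3
…
a_4=1:  p_4=1·165+38=203,  q_4=1·13+3=16
…
a_7=4:  p_7=4·774+571=3667,  q_7=4·61+45=289
a_8=2:  p_8=2·3667+774=8108,  q_8=2·289+61=639
a_9=1:  p_9=1·8108+3667=11775,  q_9=1·639+289=928
→ (11775, 928).  Check: 11775²=138650625, 161·928²=138650624, difference 1.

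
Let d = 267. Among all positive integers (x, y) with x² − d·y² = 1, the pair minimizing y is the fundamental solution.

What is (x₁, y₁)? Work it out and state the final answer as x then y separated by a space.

[16; 2,1,15,1,2,32] for √267; ℓ=6 ⇒ convergent index 5
i=0: a=16 ⇒ p=16, q=1
…
i=4: a=1 ⇒ p=817, q=50
i=5: a=2 ⇒ p=2402, q=147
→ (2402, 147).  Check: 2402²=5769604, 267·147²=5769603, difference 1.

2402 147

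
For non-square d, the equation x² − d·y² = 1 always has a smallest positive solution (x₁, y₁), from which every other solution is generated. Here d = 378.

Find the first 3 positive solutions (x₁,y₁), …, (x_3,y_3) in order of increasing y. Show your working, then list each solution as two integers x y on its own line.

d=378: √d = [19; 2,3,1,4,1,3,2,38] (ℓ=8, even), read p_7/q_7
i=0: a=19 ⇒ p=19, q=1
i=1: a=2 ⇒ p=39, q=2
i=2: a=3 ⇒ p=136, q=7
…
i=4: a=4 ⇒ p=836, q=43
i=5: a=1 ⇒ p=1011, q=52
i=6: a=3 ⇒ p=3869, q=199
i=7: a=2 ⇒ p=8749, q=450
→ (8749, 450).  Check: 8749²=76545001, 378·450²=76545000, difference 1.
(8749+450√378)^2 = 153090001 + 7874100√378
(8749+450√378)^3 = 2678768828749 + 137781001350√378

8749 450
153090001 7874100
2678768828749 137781001350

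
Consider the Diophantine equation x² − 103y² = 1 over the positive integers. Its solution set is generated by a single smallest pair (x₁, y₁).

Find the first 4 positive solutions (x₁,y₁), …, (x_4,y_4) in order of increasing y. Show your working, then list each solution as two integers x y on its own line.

227528 22419
103537981567 10201900464
47115579739725224 4642436017523565
21440227253936863550977 2112568364380001494176

√103 → a₀=10, period (6,1,2,1,1,9,1,1,2,1,6,20); ℓ=12 even so k=11
i=0: a=10 ⇒ p=10, q=1
…
i=2: a=1 ⇒ p=71, q=7
i=3: a=2 ⇒ p=203, q=20
i=4: a=1 ⇒ p=274, q=27
…
i=8: a=1 ⇒ p=9611, q=947
…
i=10: a=1 ⇒ p=33877, q=3338
i=11: a=6 ⇒ p=227528, q=22419
fundamental: x₁=227528, y₁=22419  (since 51768990784 − 103·502611561 = 1)
(227528+22419√103)^2 = 103537981567 + 10201900464√103
(227528+22419√103)^3 = 47115579739725224 + 4642436017523565√103
(227528+22419√103)^4 = 21440227253936863550977 + 2112568364380001494176√103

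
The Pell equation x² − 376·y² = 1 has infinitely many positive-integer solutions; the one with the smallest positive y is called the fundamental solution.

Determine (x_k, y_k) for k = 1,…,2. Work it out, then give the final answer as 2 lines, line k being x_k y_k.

√376 = [19; 2,1,1,3,1,…,1,2,38, …], period ℓ=16 (even) → k=15
a_0=19:  p_0=19·1+0=19,  q_0=19·0+1=1
a_1=2:  p_1=2·19+1=39,  q_1=2·1+0=2
…
a_5=1:  p_5=1·349+97=446,  q_5=1·18+5=23
…
a_11=1:  p_11=1·70621+28834=99455,  q_11=1·3642+1487=5129
a_12=3:  p_12=3·99455+70621=368986,  q_12=3·5129+3642=19029
a_13=1:  p_13=1·368986+99455=468441,  q_13=1·19029+5129=24158
a_14=1:  p_14=1·468441+368986=837427,  q_14=1·24158+19029=43187
a_15=2:  p_15=2·837427+468441=2143295,  q_15=2·43187+24158=110532
fundamental: x₁=2143295, y₁=110532  (since 4593713457025 − 376·12217323024 = 1)
(x_2, y_2) = (2143295·2143295 + 376·110532·110532, 2143295·110532 + 110532·2143295) = (9187426914049, 473805365880)

2143295 110532
9187426914049 473805365880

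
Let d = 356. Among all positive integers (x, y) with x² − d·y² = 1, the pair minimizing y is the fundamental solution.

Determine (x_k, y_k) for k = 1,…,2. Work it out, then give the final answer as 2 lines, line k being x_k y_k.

500001 26500
500002000001 26500053000

d=356: √d = [18; 1,6,1,1,2,…,6,1,36] (ℓ=14, even), read p_13/q_13
step 0: (18, 1)  from 18·(1,0) + (0,1)
step 1: (19, 1)  from 1·(18,1) + (1,0)
…
step 12: (433982, 23001)  from 6·(66019,3499) + (37868,2007)
step 13: (500001, 26500)  from 1·(433982,23001) + (66019,3499)
→ (500001, 26500).  Check: 500001²=250001000001, 356·26500²=250001000000, difference 1.
n=2: (500001,26500)∘(500001,26500) = (500001·500001+356·26500·26500, 500001·26500+26500·500001) = (500002000001,26500053000)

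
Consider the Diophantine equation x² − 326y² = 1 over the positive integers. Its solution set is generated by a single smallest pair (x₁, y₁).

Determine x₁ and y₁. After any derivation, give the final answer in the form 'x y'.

325 18

√326 = [18; 18,36, …], period ℓ=2 (even) → k=1
a_0=18:  p_0=18·1+0=18,  q_0=18·0+1=1
a_1=18:  p_1=18·18+1=325,  q_1=18·1+0=18
fundamental: x₁=325, y₁=18  (since 105625 − 326·324 = 1)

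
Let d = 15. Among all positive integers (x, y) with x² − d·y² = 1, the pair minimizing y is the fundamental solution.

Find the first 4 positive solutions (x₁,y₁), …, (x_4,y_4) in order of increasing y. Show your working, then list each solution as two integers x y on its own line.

√15 → a₀=3, period (1,6); ℓ=2 even so k=1
a_0=3:  p_0=3·1+0=3,  q_0=3·0+1=1
a_1=1:  p_1=1·3+1=4,  q_1=1·1+0=1
(x₁, y₁) = (4, 1);  4² − 15·1² = 1 ✓
(x_2, y_2) = (4·4 + 15·1·1, 4·1 + 1·4) = (31, 8)
(x_3, y_3) = (4·31 + 15·1·8, 4·8 + 1·31) = (244, 63)
(x_4, y_4) = (4·244 + 15·1·63, 4·63 + 1·244) = (1921, 496)

4 1
31 8
244 63
1921 496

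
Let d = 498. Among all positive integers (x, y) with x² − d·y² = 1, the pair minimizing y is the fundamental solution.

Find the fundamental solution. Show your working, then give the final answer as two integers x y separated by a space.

179777 8056

d=498: √d = [22; 3,6,22,6,3,44] (ℓ=6, even), read p_5/q_5
a_0=22:  p_0=22·1+0=22,  q_0=22·0+1=1
a_1=3:  p_1=3·22+1=67,  q_1=3·1+0=3
a_2=6:  p_2=6·67+22=424,  q_2=6·3+1=19
a_3=22:  p_3=22·424+67=9395,  q_3=22·19+3=421
a_4=6:  p_4=6·9395+424=56794,  q_4=6·421+19=2545
a_5=3:  p_5=3·56794+9395=179777,  q_5=3·2545+421=8056
fundamental: x₁=179777, y₁=8056  (since 32319769729 − 498·64899136 = 1)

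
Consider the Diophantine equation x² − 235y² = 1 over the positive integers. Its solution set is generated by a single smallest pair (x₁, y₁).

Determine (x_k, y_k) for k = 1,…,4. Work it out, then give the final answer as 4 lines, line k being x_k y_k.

46 3
4231 276
389206 25389
35802721 2335512

√235 → a₀=15, period (3,30); ℓ=2 even so k=1
step 0: (15, 1)  from 15·(1,0) + (0,1)
step 1: (46, 3)  from 3·(15,1) + (1,0)
→ (46, 3).  Check: 46²=2116, 235·3²=2115, difference 1.
k=2:  x_2 = 46·46+235·3·3 = 4231,  y_2 = 46·3+3·46 = 276
k=3:  x_3 = 46·4231+235·3·276 = 389206,  y_3 = 46·276+3·4231 = 25389
k=4:  x_4 = 46·389206+235·3·25389 = 35802721,  y_4 = 46·25389+3·389206 = 2335512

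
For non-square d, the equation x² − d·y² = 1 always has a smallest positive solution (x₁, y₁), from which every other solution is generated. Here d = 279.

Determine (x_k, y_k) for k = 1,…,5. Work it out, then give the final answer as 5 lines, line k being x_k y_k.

[16; 1,2,2,1,2,2,1,32] for √279; ℓ=8 ⇒ convergent index 7
i=0: a=16 ⇒ p=16, q=1
…
i=3: a=2 ⇒ p=117, q=7
…
i=5: a=2 ⇒ p=451, q=27
i=6: a=2 ⇒ p=1069, q=64
i=7: a=1 ⇒ p=1520, q=91
→ (1520, 91).  Check: 1520²=2310400, 279·91²=2310399, difference 1.
(x_2, y_2) = (1520·1520 + 279·91·91, 1520·91 + 91·1520) = (4620799, 276640)
(x_3, y_3) = (1520·4620799 + 279·91·276640, 1520·276640 + 91·4620799) = (14047227440, 840985509)
(x_4, y_4) = (1520·14047227440 + 279·91·840985509, 1520·840985509 + 91·14047227440) = (42703566796801, 2556595670720)
(x_5, y_5) = (1520·42703566796801 + 279·91·2556595670720, 1520·2556595670720 + 91·42703566796801) = (129818829015047600, 7772049998003291)

1520 91
4620799 276640
14047227440 840985509
42703566796801 2556595670720
129818829015047600 7772049998003291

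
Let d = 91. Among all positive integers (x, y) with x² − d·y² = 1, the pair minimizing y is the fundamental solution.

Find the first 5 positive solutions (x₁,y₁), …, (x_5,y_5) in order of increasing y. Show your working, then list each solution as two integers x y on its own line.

[9; 1,1,5,1,5,1,1,18] for √91; ℓ=8 ⇒ convergent index 7
step 0: (9, 1)  from 9·(1,0) + (0,1)
…
step 3: (105, 11)  from 5·(19,2) + (10,1)
…
step 5: (725, 76)  from 5·(124,13) + (105,11)
step 6: (849, 89)  from 1·(725,76) + (124,13)
step 7: (1574, 165)  from 1·(849,89) + (725,76)
→ (1574, 165).  Check: 1574²=2477476, 91·165²=2477475, difference 1.
(x_2, y_2) = (1574·1574 + 91·165·165, 1574·165 + 165·1574) = (4954951, 519420)
(x_3, y_3) = (1574·4954951 + 91·165·519420, 1574·519420 + 165·4954951) = (15598184174, 1635133995)
(x_4, y_4) = (1574·15598184174 + 91·165·1635133995, 1574·1635133995 + 165·15598184174) = (49103078824801, 5147401296840)
(x_5, y_5) = (1574·49103078824801 + 91·165·5147401296840, 1574·5147401296840 + 165·49103078824801) = (154576476542289374, 16204017647318325)

1574 165
4954951 519420
15598184174 1635133995
49103078824801 5147401296840
154576476542289374 16204017647318325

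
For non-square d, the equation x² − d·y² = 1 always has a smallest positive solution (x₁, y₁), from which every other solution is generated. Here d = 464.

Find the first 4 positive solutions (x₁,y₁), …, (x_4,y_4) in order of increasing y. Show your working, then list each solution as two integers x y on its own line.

d=464: √d = [21; 1,1,5,1,1,1,5,1,1,42] (ℓ=10, even), read p_9/q_9
i=0: a=21 ⇒ p=21, q=1
i=1: a=1 ⇒ p=22, q=1
…
i=8: a=1 ⇒ p=5299, q=246
i=9: a=1 ⇒ p=9801, q=455
(x₁, y₁) = (9801, 455);  9801² − 464·455² = 1 ✓
n=2: (9801,455)∘(9801,455) = (9801·9801+464·455·455, 9801·455+455·9801) = (192119201,8918910)
n=3: (192119201,8918910)∘(9801,455) = (9801·192119201+464·455·8918910, 9801·8918910+455·192119201) = (3765920568201,174828473365)
n=4: (3765920568201,174828473365)∘(9801,455) = (9801·3765920568201+464·455·174828473365, 9801·174828473365+455·3765920568201) = (73819574785756801,3426987725981820)

9801 455
192119201 8918910
3765920568201 174828473365
73819574785756801 3426987725981820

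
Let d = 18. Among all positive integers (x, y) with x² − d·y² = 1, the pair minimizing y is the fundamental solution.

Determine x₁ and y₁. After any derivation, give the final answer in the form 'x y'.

[4; 4,8] for √18; ℓ=2 ⇒ convergent index 1
step 0: (4, 1)  from 4·(1,0) + (0,1)
step 1: (17, 4)  from 4·(4,1) + (1,0)
fundamental: x₁=17, y₁=4  (since 289 − 18·16 = 1)

17 4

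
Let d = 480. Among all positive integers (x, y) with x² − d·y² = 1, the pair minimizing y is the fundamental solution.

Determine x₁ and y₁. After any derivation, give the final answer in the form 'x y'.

241 11

√480 → a₀=21, period (1,9,1,42); ℓ=4 even so k=3
i=0: a=21 ⇒ p=21, q=1
i=1: a=1 ⇒ p=22, q=1
i=2: a=9 ⇒ p=219, q=10
i=3: a=1 ⇒ p=241, q=11
→ (241, 11).  Check: 241²=58081, 480·11²=58080, difference 1.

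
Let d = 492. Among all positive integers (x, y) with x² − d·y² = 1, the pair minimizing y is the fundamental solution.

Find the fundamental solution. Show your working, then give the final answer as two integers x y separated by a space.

29767 1342

[22; 5,1,1,10,1,1,5,44] for √492; ℓ=8 ⇒ convergent index 7
i=0: a=22 ⇒ p=22, q=1
…
i=2: a=1 ⇒ p=133, q=6
i=3: a=1 ⇒ p=244, q=11
…
i=5: a=1 ⇒ p=2817, q=127
i=6: a=1 ⇒ p=5390, q=243
i=7: a=5 ⇒ p=29767, q=1342
→ (29767, 1342).  Check: 29767²=886074289, 492·1342²=886074288, difference 1.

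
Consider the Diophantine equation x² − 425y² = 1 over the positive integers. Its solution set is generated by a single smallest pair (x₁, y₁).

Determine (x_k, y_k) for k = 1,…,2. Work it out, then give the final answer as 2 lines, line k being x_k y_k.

[20; 1,1,1,1,1,1,40] for √425; ℓ=7 ⇒ convergent index 13
step 0: (20, 1)  from 20·(1,0) + (0,1)
…
step 2: (41, 2)  from 1·(21,1) + (20,1)
step 3: (62, 3)  from 1·(41,2) + (21,1)
…
step 5: (165, 8)  from 1·(103,5) + (62,3)
step 6: (268, 13)  from 1·(165,8) + (103,5)
…
step 8: (11153, 541)  from 1·(10885,528) + (268,13)
…
step 10: (33191, 1610)  from 1·(22038,1069) + (11153,541)
…
step 12: (88420, 4289)  from 1·(55229,2679) + (33191,1610)
step 13: (143649, 6968)  from 1·(88420,4289) + (55229,2679)
(x₁, y₁) = (143649, 6968);  143649² − 425·6968² = 1 ✓
k=2:  x_2 = 143649·143649+425·6968·6968 = 41270070401,  y_2 = 143649·6968+6968·143649 = 2001892464

143649 6968
41270070401 2001892464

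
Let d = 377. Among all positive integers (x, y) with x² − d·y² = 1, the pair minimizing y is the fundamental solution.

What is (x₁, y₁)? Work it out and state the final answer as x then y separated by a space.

233 12

[19; 2,2,2,38] for √377; ℓ=4 ⇒ convergent index 3
k=0  a_k=19  p_k/q_k = 19/1
k=1  a_k=2  p_k/q_k = 39/2
k=2  a_k=2  p_k/q_k = 97/5
k=3  a_k=2  p_k/q_k = 233/12
fundamental: x₁=233, y₁=12  (since 54289 − 377·144 = 1)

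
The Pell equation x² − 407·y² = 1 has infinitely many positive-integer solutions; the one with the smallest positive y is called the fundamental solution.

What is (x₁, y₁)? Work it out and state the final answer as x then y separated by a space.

d=407: √d = [20; 5,1,2,1,5,40] (ℓ=6, even), read p_5/q_5
i=0: a=20 ⇒ p=20, q=1
…
i=3: a=2 ⇒ p=343, q=17
i=4: a=1 ⇒ p=464, q=23
i=5: a=5 ⇒ p=2663, q=132
(x₁, y₁) = (2663, 132);  2663² − 407·132² = 1 ✓

2663 132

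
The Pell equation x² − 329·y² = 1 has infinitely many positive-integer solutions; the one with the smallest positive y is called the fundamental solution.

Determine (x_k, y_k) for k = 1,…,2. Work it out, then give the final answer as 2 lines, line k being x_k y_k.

√329 → a₀=18, period (7,4,2,1,1,4,1,1,2,4,7,36); ℓ=12 even so k=11
step 0: (18, 1)  from 18·(1,0) + (0,1)
…
step 8: (29366, 1619)  from 1·(16125,889) + (13241,730)
…
step 10: (328794, 18127)  from 4·(74857,4127) + (29366,1619)
step 11: (2376415, 131016)  from 7·(328794,18127) + (74857,4127)
fundamental: x₁=2376415, y₁=131016  (since 5647348252225 − 329·17165192256 = 1)
n=2: (2376415,131016)∘(2376415,131016) = (2376415·2376415+329·131016·131016, 2376415·131016+131016·2376415) = (11294696504449,622696775280)

2376415 131016
11294696504449 622696775280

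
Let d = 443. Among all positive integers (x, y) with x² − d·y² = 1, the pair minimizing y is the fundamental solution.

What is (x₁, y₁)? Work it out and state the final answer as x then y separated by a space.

442 21

d=443: √d = [21; 21,42] (ℓ=2, even), read p_1/q_1
a_0=21:  p_0=21·1+0=21,  q_0=21·0+1=1
a_1=21:  p_1=21·21+1=442,  q_1=21·1+0=21
fundamental: x₁=442, y₁=21  (since 195364 − 443·441 = 1)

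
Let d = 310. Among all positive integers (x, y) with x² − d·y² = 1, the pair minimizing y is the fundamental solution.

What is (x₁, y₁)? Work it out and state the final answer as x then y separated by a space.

d=310: √d = [17; 1,1,1,1,5,…,1,1,34] (ℓ=16, even), read p_15/q_15
i=0: a=17 ⇒ p=17, q=1
i=1: a=1 ⇒ p=18, q=1
…
i=3: a=1 ⇒ p=53, q=3
…
i=14: a=1 ⇒ p=515017, q=29251
i=15: a=1 ⇒ p=848719, q=48204
(x₁, y₁) = (848719, 48204);  848719² − 310·48204² = 1 ✓

848719 48204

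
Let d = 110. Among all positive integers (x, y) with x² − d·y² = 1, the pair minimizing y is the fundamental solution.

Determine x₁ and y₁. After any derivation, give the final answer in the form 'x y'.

21 2

[10; 2,20] for √110; ℓ=2 ⇒ convergent index 1
step 0: (10, 1)  from 10·(1,0) + (0,1)
step 1: (21, 2)  from 2·(10,1) + (1,0)
→ (21, 2).  Check: 21²=441, 110·2²=440, difference 1.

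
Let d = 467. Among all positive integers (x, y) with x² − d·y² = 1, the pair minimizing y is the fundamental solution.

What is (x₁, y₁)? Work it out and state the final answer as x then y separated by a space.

1625626 75225

[21; 1,1,1,1,3,…,1,1,42] for √467; ℓ=14 ⇒ convergent index 13
a_0=21:  p_0=21·1+0=21,  q_0=21·0+1=1
…
a_2=1:  p_2=1·22+21=43,  q_2=1·1+1=2
…
a_7=21:  p_7=21·1275+389=27164,  q_7=21·59+18=1257
…
a_12=1:  p_12=1·633697+358232=991929,  q_12=1·29324+16577=45901
a_13=1:  p_13=1·991929+633697=1625626,  q_13=1·45901+29324=75225
→ (1625626, 75225).  Check: 1625626²=2642659891876, 467·75225²=2642659891875, difference 1.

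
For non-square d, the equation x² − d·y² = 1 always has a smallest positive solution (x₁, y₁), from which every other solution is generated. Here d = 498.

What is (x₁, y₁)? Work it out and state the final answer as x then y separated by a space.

179777 8056

√498 = [22; 3,6,22,6,3,44, …], period ℓ=6 (even) → k=5
step 0: (22, 1)  from 22·(1,0) + (0,1)
…
step 3: (9395, 421)  from 22·(424,19) + (67,3)
step 4: (56794, 2545)  from 6·(9395,421) + (424,19)
step 5: (179777, 8056)  from 3·(56794,2545) + (9395,421)
→ (179777, 8056).  Check: 179777²=32319769729, 498·8056²=32319769728, difference 1.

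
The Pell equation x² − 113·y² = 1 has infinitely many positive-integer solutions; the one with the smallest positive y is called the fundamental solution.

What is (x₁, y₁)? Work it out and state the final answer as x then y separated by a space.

[10; 1,1,1,2,2,1,1,1,20] for √113; ℓ=9 ⇒ convergent index 17
i=0: a=10 ⇒ p=10, q=1
…
i=2: a=1 ⇒ p=21, q=2
…
i=5: a=2 ⇒ p=202, q=19
…
i=16: a=1 ⇒ p=758918, q=71393
i=17: a=1 ⇒ p=1204353, q=113296
(x₁, y₁) = (1204353, 113296);  1204353² − 113·113296² = 1 ✓

1204353 113296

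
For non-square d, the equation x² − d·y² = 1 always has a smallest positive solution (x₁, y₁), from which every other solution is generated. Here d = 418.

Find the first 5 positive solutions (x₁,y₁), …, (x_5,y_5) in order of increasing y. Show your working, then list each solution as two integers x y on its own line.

[20; 2,4,20,4,2,40] for √418; ℓ=6 ⇒ convergent index 5
step 0: (20, 1)  from 20·(1,0) + (0,1)
step 1: (41, 2)  from 2·(20,1) + (1,0)
…
step 4: (15068, 737)  from 4·(3721,182) + (184,9)
step 5: (33857, 1656)  from 2·(15068,737) + (3721,182)
fundamental: x₁=33857, y₁=1656  (since 1146296449 − 418·2742336 = 1)
n=2: (33857,1656)∘(33857,1656) = (33857·33857+418·1656·1656, 33857·1656+1656·33857) = (2292592897,112134384)
n=3: (2292592897,112134384)∘(33857,1656) = (33857·2292592897+418·1656·112134384, 33857·112134384+1656·2292592897) = (155240635393601,7593067676520)
n=4: (155240635393601,7593067676520)∘(33857,1656) = (33857·155240635393601+418·1656·7593067676520, 33857·7593067676520+1656·155240635393601) = (10511964382749705217,514156984535740896)
n=5: (10511964382749705217,514156984535740896)∘(33857,1656) = (33857·10511964382749705217+418·1656·514156984535740896, 33857·514156984535740896+1656·10511964382749705217) = (711807156058272903670337,34815626043260091355224)

33857 1656
2292592897 112134384
155240635393601 7593067676520
10511964382749705217 514156984535740896
711807156058272903670337 34815626043260091355224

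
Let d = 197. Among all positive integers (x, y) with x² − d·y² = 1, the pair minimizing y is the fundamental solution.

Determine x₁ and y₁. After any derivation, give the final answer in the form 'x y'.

393 28

√197 → a₀=14, period (28); ℓ=1 odd so k=1
step 0: (14, 1)  from 14·(1,0) + (0,1)
step 1: (393, 28)  from 28·(14,1) + (1,0)
→ (393, 28).  Check: 393²=154449, 197·28²=154448, difference 1.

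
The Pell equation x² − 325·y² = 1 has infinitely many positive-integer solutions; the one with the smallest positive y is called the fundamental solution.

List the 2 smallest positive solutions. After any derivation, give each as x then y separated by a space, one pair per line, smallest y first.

649 36
842401 46728

√325 = [18; 36, …], period ℓ=1 (odd) → k=1
step 0: (18, 1)  from 18·(1,0) + (0,1)
step 1: (649, 36)  from 36·(18,1) + (1,0)
fundamental: x₁=649, y₁=36  (since 421201 − 325·1296 = 1)
(x_2, y_2) = (649·649 + 325·36·36, 649·36 + 36·649) = (842401, 46728)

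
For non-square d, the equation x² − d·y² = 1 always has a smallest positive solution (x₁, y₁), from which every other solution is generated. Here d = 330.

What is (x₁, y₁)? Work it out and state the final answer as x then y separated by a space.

√330 → a₀=18, period (6,36); ℓ=2 even so k=1
i=0: a=18 ⇒ p=18, q=1
i=1: a=6 ⇒ p=109, q=6
(x₁, y₁) = (109, 6);  109² − 330·6² = 1 ✓

109 6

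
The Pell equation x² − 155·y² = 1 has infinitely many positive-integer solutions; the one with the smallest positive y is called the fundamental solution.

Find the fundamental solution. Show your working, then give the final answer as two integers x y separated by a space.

249 20

[12; 2,4,2,24] for √155; ℓ=4 ⇒ convergent index 3
k=0  a_k=12  p_k/q_k = 12/1
k=1  a_k=2  p_k/q_k = 25/2
k=2  a_k=4  p_k/q_k = 112/9
k=3  a_k=2  p_k/q_k = 249/20
fundamental: x₁=249, y₁=20  (since 62001 − 155·400 = 1)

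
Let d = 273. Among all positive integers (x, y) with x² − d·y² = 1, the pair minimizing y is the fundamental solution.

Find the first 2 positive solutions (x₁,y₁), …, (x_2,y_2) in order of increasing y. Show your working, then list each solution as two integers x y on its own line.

√273 → a₀=16, period (1,1,10,1,1,32); ℓ=6 even so k=5
k=0  a_k=16  p_k/q_k = 16/1
…
k=3  a_k=10  p_k/q_k = 347/21
k=4  a_k=1  p_k/q_k = 380/23
k=5  a_k=1  p_k/q_k = 727/44
→ (727, 44).  Check: 727²=528529, 273·44²=528528, difference 1.
(x_2, y_2) = (727·727 + 273·44·44, 727·44 + 44·727) = (1057057, 63976)

727 44
1057057 63976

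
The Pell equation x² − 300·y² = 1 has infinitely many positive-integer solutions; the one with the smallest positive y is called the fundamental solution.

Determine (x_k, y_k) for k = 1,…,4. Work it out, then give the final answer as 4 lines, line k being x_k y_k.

1351 78
3650401 210756
9863382151 569462634
26650854921601 1538687826312

√300 → a₀=17, period (3,8,3,34); ℓ=4 even so k=3
step 0: (17, 1)  from 17·(1,0) + (0,1)
…
step 2: (433, 25)  from 8·(52,3) + (17,1)
step 3: (1351, 78)  from 3·(433,25) + (52,3)
fundamental: x₁=1351, y₁=78  (since 1825201 − 300·6084 = 1)
(x_2, y_2) = (1351·1351 + 300·78·78, 1351·78 + 78·1351) = (3650401, 210756)
(x_3, y_3) = (1351·3650401 + 300·78·210756, 1351·210756 + 78·3650401) = (9863382151, 569462634)
(x_4, y_4) = (1351·9863382151 + 300·78·569462634, 1351·569462634 + 78·9863382151) = (26650854921601, 1538687826312)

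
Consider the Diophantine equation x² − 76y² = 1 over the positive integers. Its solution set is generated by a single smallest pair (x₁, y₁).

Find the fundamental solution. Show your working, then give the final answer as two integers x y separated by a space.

57799 6630

d=76: √d = [8; 1,2,1,1,5,4,5,1,1,2,1,16] (ℓ=12, even), read p_11/q_11
i=0: a=8 ⇒ p=8, q=1
…
i=2: a=2 ⇒ p=26, q=3
i=3: a=1 ⇒ p=35, q=4
i=4: a=1 ⇒ p=61, q=7
…
i=7: a=5 ⇒ p=7445, q=854
…
i=9: a=1 ⇒ p=16311, q=1871
i=10: a=2 ⇒ p=41488, q=4759
i=11: a=1 ⇒ p=57799, q=6630
fundamental: x₁=57799, y₁=6630  (since 3340724401 − 76·43956900 = 1)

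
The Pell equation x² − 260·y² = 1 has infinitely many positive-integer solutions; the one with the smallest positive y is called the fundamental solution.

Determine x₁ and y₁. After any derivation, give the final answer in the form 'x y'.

d=260: √d = [16; 8,32] (ℓ=2, even), read p_1/q_1
a_0=16:  p_0=16·1+0=16,  q_0=16·0+1=1
a_1=8:  p_1=8·16+1=129,  q_1=8·1+0=8
fundamental: x₁=129, y₁=8  (since 16641 − 260·64 = 1)

129 8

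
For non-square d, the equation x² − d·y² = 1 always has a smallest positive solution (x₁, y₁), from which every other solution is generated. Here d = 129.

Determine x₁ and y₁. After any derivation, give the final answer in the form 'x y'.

16855 1484

√129 → a₀=11, period (2,1,3,1,6,1,3,1,2,22); ℓ=10 even so k=9
k=0  a_k=11  p_k/q_k = 11/1
k=1  a_k=2  p_k/q_k = 23/2
…
k=3  a_k=3  p_k/q_k = 125/11
k=4  a_k=1  p_k/q_k = 159/14
k=5  a_k=6  p_k/q_k = 1079/95
k=6  a_k=1  p_k/q_k = 1238/109
k=7  a_k=3  p_k/q_k = 4793/422
k=8  a_k=1  p_k/q_k = 6031/531
k=9  a_k=2  p_k/q_k = 16855/1484
(x₁, y₁) = (16855, 1484);  16855² − 129·1484² = 1 ✓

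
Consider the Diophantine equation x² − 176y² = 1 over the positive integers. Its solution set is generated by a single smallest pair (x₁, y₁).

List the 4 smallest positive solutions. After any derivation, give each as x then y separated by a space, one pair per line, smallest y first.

199 15
79201 5970
31521799 2376045
12545596801 945659940

√176 = [13; 3,1,3,26, …], period ℓ=4 (even) → k=3
k=0  a_k=13  p_k/q_k = 13/1
k=1  a_k=3  p_k/q_k = 40/3
k=2  a_k=1  p_k/q_k = 53/4
k=3  a_k=3  p_k/q_k = 199/15
fundamental: x₁=199, y₁=15  (since 39601 − 176·225 = 1)
n=2: (199,15)∘(199,15) = (199·199+176·15·15, 199·15+15·199) = (79201,5970)
n=3: (79201,5970)∘(199,15) = (199·79201+176·15·5970, 199·5970+15·79201) = (31521799,2376045)
n=4: (31521799,2376045)∘(199,15) = (199·31521799+176·15·2376045, 199·2376045+15·31521799) = (12545596801,945659940)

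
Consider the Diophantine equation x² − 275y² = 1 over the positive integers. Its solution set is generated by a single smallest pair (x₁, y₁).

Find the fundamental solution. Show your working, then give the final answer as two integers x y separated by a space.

199 12

[16; 1,1,2,1,1,32] for √275; ℓ=6 ⇒ convergent index 5
step 0: (16, 1)  from 16·(1,0) + (0,1)
step 1: (17, 1)  from 1·(16,1) + (1,0)
…
step 3: (83, 5)  from 2·(33,2) + (17,1)
step 4: (116, 7)  from 1·(83,5) + (33,2)
step 5: (199, 12)  from 1·(116,7) + (83,5)
→ (199, 12).  Check: 199²=39601, 275·12²=39600, difference 1.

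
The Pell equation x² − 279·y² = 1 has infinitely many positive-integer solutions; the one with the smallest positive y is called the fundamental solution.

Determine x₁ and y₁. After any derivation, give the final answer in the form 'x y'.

1520 91

√279 → a₀=16, period (1,2,2,1,2,2,1,32); ℓ=8 even so k=7
k=0  a_k=16  p_k/q_k = 16/1
…
k=6  a_k=2  p_k/q_k = 1069/64
k=7  a_k=1  p_k/q_k = 1520/91
(x₁, y₁) = (1520, 91);  1520² − 279·91² = 1 ✓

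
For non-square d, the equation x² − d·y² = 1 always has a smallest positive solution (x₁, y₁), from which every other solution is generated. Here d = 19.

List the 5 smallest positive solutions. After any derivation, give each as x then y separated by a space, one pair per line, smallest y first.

170 39
57799 13260
19651490 4508361
6681448801 1532829480
2271672940850 521157514839

d=19: √d = [4; 2,1,3,1,2,8] (ℓ=6, even), read p_5/q_5
step 0: (4, 1)  from 4·(1,0) + (0,1)
step 1: (9, 2)  from 2·(4,1) + (1,0)
…
step 4: (61, 14)  from 1·(48,11) + (13,3)
step 5: (170, 39)  from 2·(61,14) + (48,11)
→ (170, 39).  Check: 170²=28900, 19·39²=28899, difference 1.
(170+39√19)^2 = 57799 + 13260√19
(170+39√19)^3 = 19651490 + 4508361√19
(170+39√19)^4 = 6681448801 + 1532829480√19
(170+39√19)^5 = 2271672940850 + 521157514839√19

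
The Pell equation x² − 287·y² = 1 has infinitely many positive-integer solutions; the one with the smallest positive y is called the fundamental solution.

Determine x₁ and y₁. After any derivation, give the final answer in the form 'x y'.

288 17

[16; 1,15,1,32] for √287; ℓ=4 ⇒ convergent index 3
k=0  a_k=16  p_k/q_k = 16/1
k=1  a_k=1  p_k/q_k = 17/1
k=2  a_k=15  p_k/q_k = 271/16
k=3  a_k=1  p_k/q_k = 288/17
→ (288, 17).  Check: 288²=82944, 287·17²=82943, difference 1.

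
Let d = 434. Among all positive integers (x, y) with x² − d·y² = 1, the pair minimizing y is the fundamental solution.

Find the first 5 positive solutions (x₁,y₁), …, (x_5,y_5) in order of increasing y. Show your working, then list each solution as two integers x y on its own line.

√434 → a₀=20, period (1,4,1,40); ℓ=4 even so k=3
step 0: (20, 1)  from 20·(1,0) + (0,1)
step 1: (21, 1)  from 1·(20,1) + (1,0)
step 2: (104, 5)  from 4·(21,1) + (20,1)
step 3: (125, 6)  from 1·(104,5) + (21,1)
(x₁, y₁) = (125, 6);  125² − 434·6² = 1 ✓
n=2: (125,6)∘(125,6) = (125·125+434·6·6, 125·6+6·125) = (31249,1500)
n=3: (31249,1500)∘(125,6) = (125·31249+434·6·1500, 125·1500+6·31249) = (7812125,374994)
n=4: (7812125,374994)∘(125,6) = (125·7812125+434·6·374994, 125·374994+6·7812125) = (1953000001,93747000)
n=5: (1953000001,93747000)∘(125,6) = (125·1953000001+434·6·93747000, 125·93747000+6·1953000001) = (488242188125,23436375006)

125 6
31249 1500
7812125 374994
1953000001 93747000
488242188125 23436375006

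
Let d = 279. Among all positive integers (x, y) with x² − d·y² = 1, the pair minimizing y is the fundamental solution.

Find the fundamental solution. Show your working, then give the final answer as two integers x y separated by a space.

1520 91

√279 = [16; 1,2,2,1,2,2,1,32, …], period ℓ=8 (even) → k=7
i=0: a=16 ⇒ p=16, q=1
i=1: a=1 ⇒ p=17, q=1
…
i=3: a=2 ⇒ p=117, q=7
i=4: a=1 ⇒ p=167, q=10
…
i=6: a=2 ⇒ p=1069, q=64
i=7: a=1 ⇒ p=1520, q=91
→ (1520, 91).  Check: 1520²=2310400, 279·91²=2310399, difference 1.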